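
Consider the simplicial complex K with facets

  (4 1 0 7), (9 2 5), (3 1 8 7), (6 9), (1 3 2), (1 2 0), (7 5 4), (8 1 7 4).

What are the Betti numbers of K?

b_0 = 1, b_1 = 1, b_2 = 0, b_3 = 0.

Take the total order 0 < 1 < 2 < 3 < 4 < 5 < 6 < 7 < 8 < 9 on the vertex set. Then K (dimension 3) consists of the simplices:

  0-simplices (10): [0], [1], [2], [3], [4], [5], [6], [7], [8], [9]
  1-simplices (21): [0,1], [0,2], [0,4], [0,7], [1,2], [1,3], [1,4], [1,7], [1,8], [2,3], [2,5], [2,9], [3,7], [3,8], [4,5], [4,7], [4,8], [5,7], [5,9], [6,9], [7,8]
  2-simplices (14): [0,1,2], [0,1,4], [0,1,7], [0,4,7], [1,2,3], [1,3,7], [1,3,8], [1,4,7], [1,4,8], [1,7,8], [2,5,9], [3,7,8], [4,5,7], [4,7,8]
  3-simplices (3): [0,1,4,7], [1,3,7,8], [1,4,7,8]

giving chain groups C_0 ≅ Z^10, C_1 ≅ Z^21, C_2 ≅ Z^14, C_3 ≅ Z^3.

∂_1: C_1 → C_0 maps an edge to its endpoints' difference, ∂[p,q] = q − p. For instance
  ∂[0,1] = [1] − [0].
This gives a 10×21 integer matrix of rank 9; reducing to Smith normal form yields diagonal entries (1,1,1,1,1,1,1,1,1).

The boundary map ∂_2: C_2 → C_1 maps a triangle to the signed sum of its edges. For instance
  ∂[0,1,4] = [1,4] − [0,4] + [0,1],
  ∂[0,4,7] = [4,7] − [0,7] + [0,4].
The resulting 21×14 matrix has rank 11, and its Smith normal form has invariant factors (1,1,1,1,1,1,1,1,1,1,1).

∂_3: C_3 → C_2 sends each 3-simplex σ to the alternating sum Σ_i (−1)^i (σ with its i-th vertex removed). For instance
  ∂[1,3,7,8] = [3,7,8] − [1,7,8] + [1,3,8] − [1,3,7],
  ∂[1,4,7,8] = [4,7,8] − [1,7,8] + [1,4,8] − [1,4,7].
The 14×3 boundary matrix has rank 3 and Smith normal form diag(1,1,1).

Computing H_k = (kernel of ∂_k) / (image of ∂_{k+1}):

  H_0: rank C_0 − rank ∂_1 = 10 − 9 = 1, and the invariant factors of ∂_1 are all 1, so H_0 = Z.
  H_1: rank ker ∂_1 − rank ∂_2 = (21 − 9) − 11 = 1, and the invariant factors of ∂_2 are all 1, so H_1 = Z.
  H_2: rank ker ∂_2 − rank ∂_3 = (14 − 11) − 3 = 0, and the invariant factors of ∂_3 are all 1, so H_2 = 0.
  H_3: rank ker ∂_3 − rank ∂_4 = (3 − 3) − 0 = 0, and there is no ∂_4, so H_3 = 0.

As a check, the Euler characteristic is 10 − 21 + 14 − 3 = 0, which agrees with 1 − 1 + 0 − 0 = 0.

Hence the Betti numbers are b_0 = 1, b_1 = 1, b_2 = 0, b_3 = 0.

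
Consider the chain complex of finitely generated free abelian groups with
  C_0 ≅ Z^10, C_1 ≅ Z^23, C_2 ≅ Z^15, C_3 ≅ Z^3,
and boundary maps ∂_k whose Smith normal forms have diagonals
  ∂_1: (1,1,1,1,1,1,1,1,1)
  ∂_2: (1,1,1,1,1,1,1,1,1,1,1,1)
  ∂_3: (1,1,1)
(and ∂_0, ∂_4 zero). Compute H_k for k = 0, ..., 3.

H_0 = Z,  H_1 = Z^2,  H_2 = 0,  H_3 = 0.

H_0: b_0 = 10 − 0 − 9 = 1; torsion from ∂_1 factors > 1: none. So H_0 = Z.
H_1: b_1 = 23 − 9 − 12 = 2; torsion from ∂_2 factors > 1: none. So H_1 = Z^2.
H_2: b_2 = 15 − 12 − 3 = 0; torsion from ∂_3 factors > 1: none. So H_2 = 0.
H_3: b_3 = 3 − 3 − 0 = 0; torsion from ∂_4 factors > 1: none. So H_3 = 0.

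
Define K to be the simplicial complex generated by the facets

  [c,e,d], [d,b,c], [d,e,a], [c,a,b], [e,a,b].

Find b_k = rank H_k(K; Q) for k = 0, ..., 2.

K has 5 vertices, 10 edges, 5 triangles.
rank ∂_0 = 0, rank ∂_1 = 4 ⇒ b_0 = 5 − 0 − 4 = 1; all invariant factors of ∂_1 are 1 so no torsion. So H_0 ≅ Z.
rank ∂_1 = 4, rank ∂_2 = 5 ⇒ b_1 = 10 − 4 − 5 = 1; all invariant factors of ∂_2 are 1 so no torsion. So H_1 ≅ Z.
rank ∂_2 = 5, rank ∂_3 = 0 ⇒ b_2 = 5 − 5 − 0 = 0. So H_2 ≅ 0.

b_0 = 1, b_1 = 1, b_2 = 0.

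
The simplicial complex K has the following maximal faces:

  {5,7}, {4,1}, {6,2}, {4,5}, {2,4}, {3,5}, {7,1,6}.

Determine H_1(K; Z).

Fix the vertex order 1 < 2 < 3 < 4 < 5 < 6 < 7 and write every simplex with vertices in increasing order. Then dim K = 2 and the simplices of K are:

  0-simplices (7): [1], [2], [3], [4], [5], [6], [7]
  1-simplices (9): [1,4], [1,6], [1,7], [2,4], [2,6], [3,5], [4,5], [5,7], [6,7]
  2-simplices (1): [1,6,7]

Hence C_0 ≅ Z^7, C_1 ≅ Z^9, C_2 ≅ Z^1.

Boundary ∂_1: C_1 → C_0 maps an edge to its endpoints' difference, ∂[p,q] = q − p. For instance
  ∂[3,5] = [5] − [3].
The resulting 7×9 matrix has rank 6, and its Smith normal form has invariant factors (1,1,1,1,1,1).

The boundary map ∂_2: C_2 → C_1 sends each 2-simplex [p,q,r] to [q,r] − [p,r] + [p,q]. For instance
  ∂[1,6,7] = [6,7] − [1,7] + [1,6].
This gives a 9×1 integer matrix of rank 1; reducing to Smith normal form yields diagonal entries (1).

Computing H_k = (kernel of ∂_k) / (image of ∂_{k+1}):

  H_1: rank ker ∂_1 − rank ∂_2 = (9 − 6) − 1 = 2, and the invariant factors of ∂_2 are all 1, so H_1 ≅ Z^2.

H_1 = Z^2.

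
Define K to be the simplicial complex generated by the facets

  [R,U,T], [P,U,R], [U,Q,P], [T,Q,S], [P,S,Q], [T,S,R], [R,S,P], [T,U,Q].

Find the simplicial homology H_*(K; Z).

H_0 = Z,  H_1 = 0,  H_2 = Z.

We work with the vertex ordering P < Q < R < S < T < U. The simplices of K, each written with vertices in increasing order, are:

  0-simplices (6): P, Q, R, S, T, U
  1-simplices (12): PQ, PR, PS, PU, QS, QT, QU, RS, RT, RU, ST, TU
  2-simplices (8): PQS, PQU, PRS, PRU, QST, QTU, RST, RTU

Hence C_0 ≅ Z^6, C_1 ≅ Z^12, C_2 ≅ Z^8.

Boundary ∂_1: C_1 → C_0 sends each edge [p,q] (with p < q) to q − p. For instance
  ∂TU = U − T.
As a 6×12 matrix over Z this has rank 5, with invariant factors (1,1,1,1,1).

Boundary ∂_2: C_2 → C_1 maps a triangle to the signed sum of its edges. For instance
  ∂PQS = QS − PS + PQ,
  ∂RTU = TU − RU + RT.
The resulting 12×8 matrix has rank 7, and its Smith normal form has invariant factors (1,1,1,1,1,1,1).

Reading off H_k = ker ∂_k / im ∂_{k+1}:

  H_0: rank C_0 − rank ∂_1 = 6 − 5 = 1, and the invariant factors of ∂_1 are all 1, so H_0 = Z.
  H_1: rank ker ∂_1 − rank ∂_2 = (12 − 5) − 7 = 0, and the invariant factors of ∂_2 are all 1, so H_1 = 0.
  H_2: rank ker ∂_2 − rank ∂_3 = (8 − 7) − 0 = 1, and there is no ∂_3, so H_2 = Z.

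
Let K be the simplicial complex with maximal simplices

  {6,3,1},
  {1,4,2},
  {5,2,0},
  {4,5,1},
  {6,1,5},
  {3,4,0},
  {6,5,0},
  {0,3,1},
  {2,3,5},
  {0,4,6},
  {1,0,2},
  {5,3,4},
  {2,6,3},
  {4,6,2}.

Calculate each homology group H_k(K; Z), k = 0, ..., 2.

K has 7 vertices, 21 edges, 14 triangles.
rank ∂_0 = 0, rank ∂_1 = 6 ⇒ b_0 = 7 − 0 − 6 = 1; all invariant factors of ∂_1 are 1 so no torsion. So H_0 = Z.
rank ∂_1 = 6, rank ∂_2 = 13 ⇒ b_1 = 21 − 6 − 13 = 2; all invariant factors of ∂_2 are 1 so no torsion. So H_1 = Z^2.
rank ∂_2 = 13, rank ∂_3 = 0 ⇒ b_2 = 14 − 13 − 0 = 1. So H_2 = Z.

H_0 = Z,  H_1 = Z^2,  H_2 = Z.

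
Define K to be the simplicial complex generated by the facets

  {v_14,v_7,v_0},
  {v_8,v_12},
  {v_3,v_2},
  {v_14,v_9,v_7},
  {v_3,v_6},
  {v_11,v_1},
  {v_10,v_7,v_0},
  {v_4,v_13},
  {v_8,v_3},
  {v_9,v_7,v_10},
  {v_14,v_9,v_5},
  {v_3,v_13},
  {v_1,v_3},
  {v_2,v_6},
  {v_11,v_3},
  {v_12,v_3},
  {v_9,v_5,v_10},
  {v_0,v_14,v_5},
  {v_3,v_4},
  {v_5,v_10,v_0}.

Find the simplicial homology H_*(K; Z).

We work with the vertex ordering v_0 < v_1 < v_2 < v_3 < v_4 < v_5 < v_6 < v_7 < v_8 < v_9 < v_10 < v_11 < v_12 < v_13 < v_14. The simplices of K, each written with vertices in increasing order, are:

  0-simplices (15): [v_0], [v_1], [v_2], [v_3], [v_4], [v_5], [v_6], [v_7], [v_8], [v_9], [v_10], [v_11], [v_12], [v_13], [v_14]
  1-simplices (24): (24 of them)
  2-simplices (8): [v_0,v_5,v_10], [v_0,v_5,v_14], [v_0,v_7,v_10], [v_0,v_7,v_14], [v_5,v_9,v_10], [v_5,v_9,v_14], [v_7,v_9,v_10], [v_7,v_9,v_14]

so the chain groups are C_0 ≅ Z^15, C_1 ≅ Z^24, C_2 ≅ Z^8.

Boundary ∂_1: C_1 → C_0 is given by ∂[p,q] = [q] − [p].
The 15×24 boundary matrix has rank 13 and Smith normal form diag(1,1,1,1,1,1,1,1,1,1,1,1,1).

∂_2: C_2 → C_1 acts by ∂[p,q,r] = [q,r] − [p,r] + [p,q]. For instance
  ∂[v_5,v_9,v_10] = [v_9,v_10] − [v_5,v_10] + [v_5,v_9],
  ∂[v_7,v_9,v_10] = [v_9,v_10] − [v_7,v_10] + [v_7,v_9].
The resulting 24×8 matrix has rank 7, and its Smith normal form has invariant factors (1,1,1,1,1,1,1).

From H_k ≅ ker(∂_k) / im(∂_{k+1}) we obtain:

  H_0: rank C_0 − rank ∂_1 = 15 − 13 = 2, and the invariant factors of ∂_1 are all 1, so H_0 ≅ Z^2.
  H_1: rank ker ∂_1 − rank ∂_2 = (24 − 13) − 7 = 4, and the invariant factors of ∂_2 are all 1, so H_1 ≅ Z^4.
  H_2: rank ker ∂_2 − rank ∂_3 = (8 − 7) − 0 = 1, and there is no ∂_3, so H_2 ≅ Z.

(K is a triangulation of the disjoint union of a wedge of 4 circles and the 2-sphere S^2.)

H_0 = Z^2,  H_1 = Z^4,  H_2 = Z.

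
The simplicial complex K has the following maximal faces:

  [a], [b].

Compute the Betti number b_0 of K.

Fix the vertex order a < b and write every simplex with vertices in increasing order. Then dim K = 0 and the simplices of K are:

  0-simplices (2): a, b

giving chain groups C_0 ≅ Z^2.

Reading off H_k = ker ∂_k / im ∂_{k+1}:

  H_0: rank C_0 − rank ∂_1 = 2 − 0 = 2, and there is no ∂_1, so H_0 = Z^2.

Hence the Betti numbers are b_0 = 2.

b_0 = 2.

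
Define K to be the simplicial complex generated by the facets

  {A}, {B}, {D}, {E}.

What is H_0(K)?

H_0 = Z^4.

Order the vertices as A < B < D < E. Listing each simplex with vertices in this order, K has dimension 0 with simplices:

  0-simplices (4): A, B, D, E

so the chain groups are C_0 ≅ Z^4.

Computing H_k = (kernel of ∂_k) / (image of ∂_{k+1}):

  H_0: rank C_0 − rank ∂_1 = 4 − 0 = 4, and there is no ∂_1, so H_0 ≅ Z^4.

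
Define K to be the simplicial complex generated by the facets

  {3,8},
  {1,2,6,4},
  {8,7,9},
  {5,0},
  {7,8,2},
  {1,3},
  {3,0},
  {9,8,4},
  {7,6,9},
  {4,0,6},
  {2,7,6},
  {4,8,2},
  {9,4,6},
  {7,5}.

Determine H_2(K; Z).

Take the total order 0 < 1 < 2 < 3 < 4 < 5 < 6 < 7 < 8 < 9 on the vertex set. Then K (dimension 3) consists of the simplices:

  0-simplices (10): [0], [1], [2], [3], [4], [5], [6], [7], [8], [9]
  1-simplices (22): [0,3], [0,4], [0,5], [0,6], [1,2], [1,3], [1,4], [1,6], [2,4], [2,6], [2,7], [2,8], [3,8], [4,6], [4,8], [4,9], [5,7], [6,7], [6,9], [7,8], [7,9], [8,9]
  2-simplices (12): [0,4,6], [1,2,4], [1,2,6], [1,4,6], [2,4,6], [2,4,8], [2,6,7], [2,7,8], [4,6,9], [4,8,9], [6,7,9], [7,8,9]
  3-simplices (1): [1,2,4,6]

giving chain groups C_0 ≅ Z^10, C_1 ≅ Z^22, C_2 ≅ Z^12, C_3 ≅ Z^1.

∂_1: C_1 → C_0 sends each edge [p,q] (with p < q) to q − p. For instance
  ∂[4,9] = [9] − [4].
As a 10×22 matrix over Z this has rank 9, with invariant factors (1,1,1,1,1,1,1,1,1).

The boundary map ∂_2: C_2 → C_1 acts by ∂[p,q,r] = [q,r] − [p,r] + [p,q]. For instance
  ∂[4,8,9] = [8,9] − [4,9] + [4,8],
  ∂[2,4,6] = [4,6] − [2,6] + [2,4].
The 22×12 boundary matrix has rank 10 and Smith normal form diag(1,1,1,1,1,1,1,1,1,1).

Boundary ∂_3: C_3 → C_2 sends each 3-simplex σ to the alternating sum Σ_i (−1)^i (σ with its i-th vertex removed). For instance
  ∂[1,2,4,6] = [2,4,6] − [1,4,6] + [1,2,6] − [1,2,4].
The 12×1 boundary matrix has rank 1 and Smith normal form diag(1).

Now H_k = ker ∂_k / im ∂_{k+1}, so:

  H_2: rank ker ∂_2 − rank ∂_3 = (12 − 10) − 1 = 1, and the invariant factors of ∂_3 are all 1, so H_2 ≅ Z.

H_2 = Z.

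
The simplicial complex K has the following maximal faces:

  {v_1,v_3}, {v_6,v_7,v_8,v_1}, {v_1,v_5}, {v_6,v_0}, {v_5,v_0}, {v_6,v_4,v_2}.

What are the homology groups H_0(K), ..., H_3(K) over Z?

K has 9 vertices, 13 edges, 5 triangles, 1 3-simplex.
rank ∂_0 = 0, rank ∂_1 = 8 ⇒ b_0 = 9 − 0 − 8 = 1; all invariant factors of ∂_1 are 1 so no torsion. So H_0 = Z.
rank ∂_1 = 8, rank ∂_2 = 4 ⇒ b_1 = 13 − 8 − 4 = 1; all invariant factors of ∂_2 are 1 so no torsion. So H_1 = Z.
rank ∂_2 = 4, rank ∂_3 = 1 ⇒ b_2 = 5 − 4 − 1 = 0; all invariant factors of ∂_3 are 1 so no torsion. So H_2 = 0.
rank ∂_3 = 1, rank ∂_4 = 0 ⇒ b_3 = 1 − 1 − 0 = 0. So H_3 = 0.

H_0 = Z,  H_1 = Z,  H_2 = 0,  H_3 = 0.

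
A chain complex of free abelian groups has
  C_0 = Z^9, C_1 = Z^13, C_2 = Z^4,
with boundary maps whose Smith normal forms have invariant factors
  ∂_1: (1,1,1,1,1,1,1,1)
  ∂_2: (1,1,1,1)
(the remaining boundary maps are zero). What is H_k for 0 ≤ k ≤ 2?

H_0: b_0 = 9 − 0 − 8 = 1; torsion from ∂_1 factors > 1: none. So H_0 ≅ Z.
H_1: b_1 = 13 − 8 − 4 = 1; torsion from ∂_2 factors > 1: none. So H_1 ≅ Z.
H_2: b_2 = 4 − 4 − 0 = 0; torsion from ∂_3 factors > 1: none. So H_2 ≅ 0.

H_0 ≅ Z,  H_1 ≅ Z,  H_2 = 0.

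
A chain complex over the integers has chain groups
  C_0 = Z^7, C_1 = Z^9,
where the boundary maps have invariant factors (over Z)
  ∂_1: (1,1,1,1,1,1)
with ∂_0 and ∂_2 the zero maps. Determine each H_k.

H_0: b_0 = 7 − 0 − 6 = 1; torsion from ∂_1 factors > 1: none. So H_0 = Z.
H_1: b_1 = 9 − 6 − 0 = 3; torsion from ∂_2 factors > 1: none. So H_1 = Z^3.

H_0 = Z,  H_1 = Z^3.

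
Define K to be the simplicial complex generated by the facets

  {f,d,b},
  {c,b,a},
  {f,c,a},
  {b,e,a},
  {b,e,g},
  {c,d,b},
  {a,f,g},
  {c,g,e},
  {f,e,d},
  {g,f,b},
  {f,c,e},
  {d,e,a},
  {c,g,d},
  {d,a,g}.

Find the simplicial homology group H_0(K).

Order the vertices as a < b < c < d < e < f < g. Listing each simplex with vertices in this order, K has dimension 2 with simplices:

  0-simplices (7): a, b, c, d, e, f, g
  1-simplices (21): ab, ac, ad, ae, af, ag, bc, bd, be, bf, bg, cd, ce, cf, cg, de, df, dg, ef, eg, fg
  2-simplices (14): abc, abe, acf, ade, adg, afg, bcd, bdf, beg, bfg, cdg, cef, ceg, def

giving chain groups C_0 ≅ Z^7, C_1 ≅ Z^21, C_2 ≅ Z^14.

Boundary ∂_1: C_1 → C_0 sends each edge [p,q] (with p < q) to q − p.
As a 7×21 matrix over Z this has rank 6, with invariant factors (1,1,1,1,1,1).

The boundary map ∂_2: C_2 → C_1 maps a triangle to the signed sum of its edges. For instance
  ∂bfg = fg − bg + bf,
  ∂ade = de − ae + ad.
The resulting 21×14 matrix has rank 13, and its Smith normal form has invariant factors (1,1,1,1,1,1,1,1,1,1,1,1,1).

Reading off H_k = ker ∂_k / im ∂_{k+1}:

  H_0: rank C_0 − rank ∂_1 = 7 − 6 = 1, and the invariant factors of ∂_1 are all 1, so H_0 = Z.

(K is a triangulation of the torus T^2.)

H_0 ≅ Z.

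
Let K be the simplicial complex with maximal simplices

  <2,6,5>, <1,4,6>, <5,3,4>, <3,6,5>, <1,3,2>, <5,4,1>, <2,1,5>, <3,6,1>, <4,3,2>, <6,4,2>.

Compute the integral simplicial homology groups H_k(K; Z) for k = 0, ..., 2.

H_0 ≅ Z,  H_1 ≅ Z_2,  H_2 = 0.

We work with the vertex ordering 1 < 2 < 3 < 4 < 5 < 6. The simplices of K, each written with vertices in increasing order, are:

  0-simplices (6): [1], [2], [3], [4], [5], [6]
  1-simplices (15): [1,2], [1,3], [1,4], [1,5], [1,6], [2,3], [2,4], [2,5], [2,6], [3,4], [3,5], [3,6], [4,5], [4,6], [5,6]
  2-simplices (10): [1,2,3], [1,2,5], [1,3,6], [1,4,5], [1,4,6], [2,3,4], [2,4,6], [2,5,6], [3,4,5], [3,5,6]

giving chain groups C_0 ≅ Z^6, C_1 ≅ Z^15, C_2 ≅ Z^10.

Boundary ∂_1: C_1 → C_0 is given by ∂[p,q] = [q] − [p].
The 6×15 boundary matrix has rank 5 and Smith normal form diag(1,1,1,1,1).

The boundary map ∂_2: C_2 → C_1 sends each 2-simplex [p,q,r] to [q,r] − [p,r] + [p,q]. For instance
  ∂[2,3,4] = [3,4] − [2,4] + [2,3],
  ∂[1,4,6] = [4,6] − [1,6] + [1,4].
As a 15×10 matrix over Z this has rank 10, with invariant factors (1,1,1,1,1,1,1,1,1,2).

From H_k ≅ ker(∂_k) / im(∂_{k+1}) we obtain:

  H_0: rank C_0 − rank ∂_1 = 6 − 5 = 1, and the invariant factors of ∂_1 are all 1, so H_0 = Z.
  H_1: rank ker ∂_1 − rank ∂_2 = (15 − 5) − 10 = 0, and ∂_2 has invariant factor 2 > 1, so H_1 = Z_2.
  H_2: rank ker ∂_2 − rank ∂_3 = (10 − 10) − 0 = 0, and there is no ∂_3, so H_2 = 0.

(K is a triangulation of the real projective plane RP^2.)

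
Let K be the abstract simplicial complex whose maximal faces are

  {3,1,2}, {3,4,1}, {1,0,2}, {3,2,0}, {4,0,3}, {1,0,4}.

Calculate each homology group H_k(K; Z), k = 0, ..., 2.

H_0 ≅ Z,  H_1 = 0,  H_2 ≅ Z.

We work with the vertex ordering 0 < 1 < 2 < 3 < 4. The simplices of K, each written with vertices in increasing order, are:

  0-simplices (5): [0], [1], [2], [3], [4]
  1-simplices (9): [0,1], [0,2], [0,3], [0,4], [1,2], [1,3], [1,4], [2,3], [3,4]
  2-simplices (6): [0,1,2], [0,1,4], [0,2,3], [0,3,4], [1,2,3], [1,3,4]

Hence C_0 ≅ Z^5, C_1 ≅ Z^9, C_2 ≅ Z^6.

∂_1: C_1 → C_0 sends each edge [p,q] (with p < q) to q − p. For instance
  ∂[1,3] = [3] − [1].
The resulting 5×9 matrix has rank 4, and its Smith normal form has invariant factors (1,1,1,1).

The boundary map ∂_2: C_2 → C_1 sends each 2-simplex [p,q,r] to [q,r] − [p,r] + [p,q]. For instance
  ∂[1,2,3] = [2,3] − [1,3] + [1,2],
  ∂[0,2,3] = [2,3] − [0,3] + [0,2].
This gives a 9×6 integer matrix of rank 5; reducing to Smith normal form yields diagonal entries (1,1,1,1,1).

Reading off H_k = ker ∂_k / im ∂_{k+1}:

  H_0: rank C_0 − rank ∂_1 = 5 − 4 = 1, and the invariant factors of ∂_1 are all 1, so H_0 ≅ Z.
  H_1: rank ker ∂_1 − rank ∂_2 = (9 − 4) − 5 = 0, and the invariant factors of ∂_2 are all 1, so H_1 ≅ 0.
  H_2: rank ker ∂_2 − rank ∂_3 = (6 − 5) − 0 = 1, and there is no ∂_3, so H_2 ≅ Z.

As a check, the Euler characteristic is 5 − 9 + 6 = 2, which agrees with 1 − 0 + 1 = 2.
(K is a triangulation of the 2-sphere S^2.)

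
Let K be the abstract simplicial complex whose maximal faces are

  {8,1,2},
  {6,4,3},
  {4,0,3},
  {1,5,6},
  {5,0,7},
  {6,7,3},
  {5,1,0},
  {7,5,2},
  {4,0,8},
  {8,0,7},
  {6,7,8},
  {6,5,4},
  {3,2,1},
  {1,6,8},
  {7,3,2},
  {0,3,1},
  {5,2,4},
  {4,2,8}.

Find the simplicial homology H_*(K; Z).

H_0 ≅ Z,  H_1 ≅ Z^2,  H_2 ≅ Z.

We work with the vertex ordering 0 < 1 < 2 < 3 < 4 < 5 < 6 < 7 < 8. The simplices of K, each written with vertices in increasing order, are:

  0-simplices (9): [0], [1], [2], [3], [4], [5], [6], [7], [8]
  1-simplices (27): (27 of them)
  2-simplices (18): [0,1,3], [0,1,5], [0,3,4], [0,4,8], [0,5,7], [0,7,8], [1,2,3], [1,2,8], [1,5,6], [1,6,8], [2,3,7], [2,4,5], [2,4,8], [2,5,7], [3,4,6], [3,6,7], [4,5,6], [6,7,8]

so the chain groups are C_0 ≅ Z^9, C_1 ≅ Z^27, C_2 ≅ Z^18.

Boundary ∂_1: C_1 → C_0 sends each edge [p,q] (with p < q) to q − p.
The 9×27 boundary matrix has rank 8 and Smith normal form diag(1,1,1,1,1,1,1,1).

The boundary map ∂_2: C_2 → C_1 maps a triangle to the signed sum of its edges. For instance
  ∂[0,4,8] = [4,8] − [0,8] + [0,4],
  ∂[2,3,7] = [3,7] − [2,7] + [2,3].
The 27×18 boundary matrix has rank 17 and Smith normal form diag(1,1,1,1,1,1,1,1,1,1,1,1,1,1,1,1,1).

From H_k ≅ ker(∂_k) / im(∂_{k+1}) we obtain:

  H_0: rank C_0 − rank ∂_1 = 9 − 8 = 1, and the invariant factors of ∂_1 are all 1, so H_0 ≅ Z.
  H_1: rank ker ∂_1 − rank ∂_2 = (27 − 8) − 17 = 2, and the invariant factors of ∂_2 are all 1, so H_1 ≅ Z^2.
  H_2: rank ker ∂_2 − rank ∂_3 = (18 − 17) − 0 = 1, and there is no ∂_3, so H_2 ≅ Z.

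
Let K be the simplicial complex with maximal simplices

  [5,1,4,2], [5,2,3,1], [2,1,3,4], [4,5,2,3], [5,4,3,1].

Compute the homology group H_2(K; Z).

H_2 ≅ 0.

Take the total order 1 < 2 < 3 < 4 < 5 on the vertex set. Then K (dimension 3) consists of the simplices:

  0-simplices (5): [1], [2], [3], [4], [5]
  1-simplices (10): [1,2], [1,3], [1,4], [1,5], [2,3], [2,4], [2,5], [3,4], [3,5], [4,5]
  2-simplices (10): [1,2,3], [1,2,4], [1,2,5], [1,3,4], [1,3,5], [1,4,5], [2,3,4], [2,3,5], [2,4,5], [3,4,5]
  3-simplices (5): [1,2,3,4], [1,2,3,5], [1,2,4,5], [1,3,4,5], [2,3,4,5]

Hence C_0 ≅ Z^5, C_1 ≅ Z^10, C_2 ≅ Z^10, C_3 ≅ Z^5.

∂_1: C_1 → C_0 is given by ∂[p,q] = [q] − [p].
The 5×10 boundary matrix has rank 4 and Smith normal form diag(1,1,1,1).

The boundary map ∂_2: C_2 → C_1 acts by ∂[p,q,r] = [q,r] − [p,r] + [p,q]. For instance
  ∂[2,4,5] = [4,5] − [2,5] + [2,4],
  ∂[1,2,3] = [2,3] − [1,3] + [1,2].
This gives a 10×10 integer matrix of rank 6; reducing to Smith normal form yields diagonal entries (1,1,1,1,1,1).

∂_3: C_3 → C_2 sends each 3-simplex σ to the alternating sum Σ_i (−1)^i (σ with its i-th vertex removed). For instance
  ∂[2,3,4,5] = [3,4,5] − [2,4,5] + [2,3,5] − [2,3,4],
  ∂[1,2,4,5] = [2,4,5] − [1,4,5] + [1,2,5] − [1,2,4].
As a 10×5 matrix over Z this has rank 4, with invariant factors (1,1,1,1).

Reading off H_k = ker ∂_k / im ∂_{k+1}:

  H_2: rank ker ∂_2 − rank ∂_3 = (10 − 6) − 4 = 0, and the invariant factors of ∂_3 are all 1, so H_2 ≅ 0.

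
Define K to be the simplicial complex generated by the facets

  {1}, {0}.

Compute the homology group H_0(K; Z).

K has 2 vertices.
rank ∂_0 = 0, rank ∂_1 = 0 ⇒ b_0 = 2 − 0 − 0 = 2. So H_0 ≅ Z^2.

H_0 ≅ Z^2.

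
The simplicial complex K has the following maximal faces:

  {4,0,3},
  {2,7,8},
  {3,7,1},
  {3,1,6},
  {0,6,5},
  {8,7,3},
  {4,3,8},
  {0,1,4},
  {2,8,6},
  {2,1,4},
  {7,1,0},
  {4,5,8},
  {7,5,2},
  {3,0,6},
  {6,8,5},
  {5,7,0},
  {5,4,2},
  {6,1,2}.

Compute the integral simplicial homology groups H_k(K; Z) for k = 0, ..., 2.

H_0 = Z,  H_1 = Z ⊕ Z_2,  H_2 = 0.

Fix the vertex order 0 < 1 < 2 < 3 < 4 < 5 < 6 < 7 < 8 and write every simplex with vertices in increasing order. Then dim K = 2 and the simplices of K are:

  0-simplices (9): [0], [1], [2], [3], [4], [5], [6], [7], [8]
  1-simplices (27): (27 of them)
  2-simplices (18): [0,1,4], [0,1,7], [0,3,4], [0,3,6], [0,5,6], [0,5,7], [1,2,4], [1,2,6], [1,3,6], [1,3,7], [2,4,5], [2,5,7], [2,6,8], [2,7,8], [3,4,8], [3,7,8], [4,5,8], [5,6,8]

Hence C_0 ≅ Z^9, C_1 ≅ Z^27, C_2 ≅ Z^18.

∂_1: C_1 → C_0 sends each edge [p,q] (with p < q) to q − p. For instance
  ∂[7,8] = [8] − [7].
The resulting 9×27 matrix has rank 8, and its Smith normal form has invariant factors (1,1,1,1,1,1,1,1).

∂_2: C_2 → C_1 sends each 2-simplex [p,q,r] to [q,r] − [p,r] + [p,q]. For instance
  ∂[0,5,6] = [5,6] − [0,6] + [0,5],
  ∂[2,7,8] = [7,8] − [2,8] + [2,7].
The 27×18 boundary matrix has rank 18 and Smith normal form diag(1,1,1,1,1,1,1,1,1,1,1,1,1,1,1,1,1,2).

Reading off H_k = ker ∂_k / im ∂_{k+1}:

  H_0: rank C_0 − rank ∂_1 = 9 − 8 = 1, and the invariant factors of ∂_1 are all 1, so H_0 = Z.
  H_1: rank ker ∂_1 − rank ∂_2 = (27 − 8) − 18 = 1, and ∂_2 has invariant factor 2 > 1, so H_1 = Z ⊕ Z_2.
  H_2: rank ker ∂_2 − rank ∂_3 = (18 − 18) − 0 = 0, and there is no ∂_3, so H_2 = 0.

(K is a triangulation of the Klein bottle.)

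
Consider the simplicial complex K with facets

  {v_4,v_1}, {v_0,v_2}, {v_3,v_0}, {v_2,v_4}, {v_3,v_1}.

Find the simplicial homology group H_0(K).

H_0 = Z.

We work with the vertex ordering v_0 < v_1 < v_2 < v_3 < v_4. The simplices of K, each written with vertices in increasing order, are:

  0-simplices (5): [v_0], [v_1], [v_2], [v_3], [v_4]
  1-simplices (5): [v_0,v_2], [v_0,v_3], [v_1,v_3], [v_1,v_4], [v_2,v_4]

giving chain groups C_0 ≅ Z^5, C_1 ≅ Z^5.

The boundary map ∂_1: C_1 → C_0 is given by ∂[p,q] = [q] − [p]. For instance
  ∂[v_2,v_4] = [v_4] − [v_2].
As a 5×5 matrix over Z this has rank 4, with invariant factors (1,1,1,1).

Reading off H_k = ker ∂_k / im ∂_{k+1}:

  H_0: rank C_0 − rank ∂_1 = 5 − 4 = 1, and the invariant factors of ∂_1 are all 1, so H_0 = Z.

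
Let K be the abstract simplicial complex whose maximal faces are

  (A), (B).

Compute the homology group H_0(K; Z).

Fix the vertex order A < B and write every simplex with vertices in increasing order. Then dim K = 0 and the simplices of K are:

  0-simplices (2): A, B

giving chain groups C_0 ≅ Z^2.

From H_k ≅ ker(∂_k) / im(∂_{k+1}) we obtain:

  H_0: rank C_0 − rank ∂_1 = 2 − 0 = 2, and there is no ∂_1, so H_0 = Z^2.

(K is a triangulation of a set of 2 points.)

H_0 ≅ Z^2.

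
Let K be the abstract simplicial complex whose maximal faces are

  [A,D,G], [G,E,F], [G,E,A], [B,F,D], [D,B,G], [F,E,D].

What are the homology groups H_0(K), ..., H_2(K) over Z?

Order the vertices as A < B < D < E < F < G. Listing each simplex with vertices in this order, K has dimension 2 with simplices:

  0-simplices (6): A, B, D, E, F, G
  1-simplices (12): AD, AE, AG, BD, BF, BG, DE, DF, DG, EF, EG, FG
  2-simplices (6): ADG, AEG, BDF, BDG, DEF, EFG

Hence C_0 ≅ Z^6, C_1 ≅ Z^12, C_2 ≅ Z^6.

The boundary map ∂_1: C_1 → C_0 maps an edge to its endpoints' difference, ∂[p,q] = q − p. For instance
  ∂DF = F − D.
The resulting 6×12 matrix has rank 5, and its Smith normal form has invariant factors (1,1,1,1,1).

Boundary ∂_2: C_2 → C_1 sends each 2-simplex [p,q,r] to [q,r] − [p,r] + [p,q]. For instance
  ∂EFG = FG − EG + EF,
  ∂DEF = EF − DF + DE.
The 12×6 boundary matrix has rank 6 and Smith normal form diag(1,1,1,1,1,1).

From H_k ≅ ker(∂_k) / im(∂_{k+1}) we obtain:

  H_0: rank C_0 − rank ∂_1 = 6 − 5 = 1, and the invariant factors of ∂_1 are all 1, so H_0 ≅ Z.
  H_1: rank ker ∂_1 − rank ∂_2 = (12 − 5) − 6 = 1, and the invariant factors of ∂_2 are all 1, so H_1 ≅ Z.
  H_2: rank ker ∂_2 − rank ∂_3 = (6 − 6) − 0 = 0, and there is no ∂_3, so H_2 ≅ 0.

As a check, the Euler characteristic is 6 − 12 + 6 = 0, which agrees with 1 − 1 + 0 = 0.

H_0 = Z,  H_1 = Z,  H_2 = 0.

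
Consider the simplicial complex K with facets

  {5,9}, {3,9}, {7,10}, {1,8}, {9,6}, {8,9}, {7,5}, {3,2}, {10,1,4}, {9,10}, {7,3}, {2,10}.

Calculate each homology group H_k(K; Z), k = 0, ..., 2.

H_0 ≅ Z,  H_1 ≅ Z^4,  H_2 = 0.

Order the vertices as 1 < 2 < 3 < 4 < 5 < 6 < 7 < 8 < 9 < 10. Listing each simplex with vertices in this order, K has dimension 2 with simplices:

  0-simplices (10): [1], [2], [3], [4], [5], [6], [7], [8], [9], [10]
  1-simplices (14): [1,4], [1,8], [1,10], [2,3], [2,10], [3,7], [3,9], [4,10], [5,7], [5,9], [6,9], [7,10], [8,9], [9,10]
  2-simplices (1): [1,4,10]

Hence C_0 ≅ Z^10, C_1 ≅ Z^14, C_2 ≅ Z^1.

∂_1: C_1 → C_0 maps an edge to its endpoints' difference, ∂[p,q] = q − p. For instance
  ∂[5,9] = [9] − [5].
The resulting 10×14 matrix has rank 9, and its Smith normal form has invariant factors (1,1,1,1,1,1,1,1,1).

Boundary ∂_2: C_2 → C_1 acts by ∂[p,q,r] = [q,r] − [p,r] + [p,q]. For instance
  ∂[1,4,10] = [4,10] − [1,10] + [1,4].
As a 14×1 matrix over Z this has rank 1, with invariant factors (1).

Reading off H_k = ker ∂_k / im ∂_{k+1}:

  H_0: rank C_0 − rank ∂_1 = 10 − 9 = 1, and the invariant factors of ∂_1 are all 1, so H_0 = Z.
  H_1: rank ker ∂_1 − rank ∂_2 = (14 − 9) − 1 = 4, and the invariant factors of ∂_2 are all 1, so H_1 = Z^4.
  H_2: rank ker ∂_2 − rank ∂_3 = (1 − 1) − 0 = 0, and there is no ∂_3, so H_2 = 0.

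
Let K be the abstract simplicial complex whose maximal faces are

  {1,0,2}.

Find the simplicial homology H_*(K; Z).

H_0 = Z,  H_1 = 0,  H_2 = 0.

Order the vertices as 0 < 1 < 2. Listing each simplex with vertices in this order, K has dimension 2 with simplices:

  0-simplices (3): [0], [1], [2]
  1-simplices (3): [0,1], [0,2], [1,2]
  2-simplices (1): [0,1,2]

Hence C_0 ≅ Z^3, C_1 ≅ Z^3, C_2 ≅ Z^1.

∂_1: C_1 → C_0 sends each edge [p,q] (with p < q) to q − p.
The resulting 3×3 matrix has rank 2, and its Smith normal form has invariant factors (1,1).

The boundary map ∂_2: C_2 → C_1 maps a triangle to the signed sum of its edges. For instance
  ∂[0,1,2] = [1,2] − [0,2] + [0,1].
The resulting 3×1 matrix has rank 1, and its Smith normal form has invariant factors (1).

Reading off H_k = ker ∂_k / im ∂_{k+1}:

  H_0: rank C_0 − rank ∂_1 = 3 − 2 = 1, and the invariant factors of ∂_1 are all 1, so H_0 = Z.
  H_1: rank ker ∂_1 − rank ∂_2 = (3 − 2) − 1 = 0, and the invariant factors of ∂_2 are all 1, so H_1 = 0.
  H_2: rank ker ∂_2 − rank ∂_3 = (1 − 1) − 0 = 0, and there is no ∂_3, so H_2 = 0.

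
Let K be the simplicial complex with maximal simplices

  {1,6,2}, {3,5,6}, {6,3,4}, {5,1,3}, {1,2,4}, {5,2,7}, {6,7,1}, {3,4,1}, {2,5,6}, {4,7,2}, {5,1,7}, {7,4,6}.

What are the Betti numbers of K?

Take the total order 1 < 2 < 3 < 4 < 5 < 6 < 7 on the vertex set. Then K (dimension 2) consists of the simplices:

  0-simplices (7): [1], [2], [3], [4], [5], [6], [7]
  1-simplices (18): [1,2], [1,3], [1,4], [1,5], [1,6], [1,7], [2,4], [2,5], [2,6], [2,7], [3,4], [3,5], [3,6], [4,6], [4,7], [5,6], [5,7], [6,7]
  2-simplices (12): [1,2,4], [1,2,6], [1,3,4], [1,3,5], [1,5,7], [1,6,7], [2,4,7], [2,5,6], [2,5,7], [3,4,6], [3,5,6], [4,6,7]

Hence C_0 ≅ Z^7, C_1 ≅ Z^18, C_2 ≅ Z^12.

Boundary ∂_1: C_1 → C_0 is given by ∂[p,q] = [q] − [p]. For instance
  ∂[2,4] = [4] − [2].
The resulting 7×18 matrix has rank 6, and its Smith normal form has invariant factors (1,1,1,1,1,1).

The boundary map ∂_2: C_2 → C_1 sends each 2-simplex [p,q,r] to [q,r] − [p,r] + [p,q]. For instance
  ∂[1,2,4] = [2,4] − [1,4] + [1,2],
  ∂[1,3,5] = [3,5] − [1,5] + [1,3].
The resulting 18×12 matrix has rank 12, and its Smith normal form has invariant factors (1,1,1,1,1,1,1,1,1,1,1,2).

Now H_k = ker ∂_k / im ∂_{k+1}, so:

  H_0: rank C_0 − rank ∂_1 = 7 − 6 = 1, and the invariant factors of ∂_1 are all 1, so H_0 = Z.
  H_1: rank ker ∂_1 − rank ∂_2 = (18 − 6) − 12 = 0, and ∂_2 has invariant factor 2 > 1, so H_1 = Z/2.
  H_2: rank ker ∂_2 − rank ∂_3 = (12 − 12) − 0 = 0, and there is no ∂_3, so H_2 = 0.

Hence the Betti numbers are b_0 = 1, b_1 = 0, b_2 = 0.

b_0 = 1, b_1 = 0, b_2 = 0.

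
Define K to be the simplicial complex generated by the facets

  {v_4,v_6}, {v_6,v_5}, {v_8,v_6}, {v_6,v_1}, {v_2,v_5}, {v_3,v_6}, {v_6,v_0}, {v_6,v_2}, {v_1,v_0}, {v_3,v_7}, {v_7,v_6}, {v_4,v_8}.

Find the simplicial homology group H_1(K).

H_1 ≅ Z^4.

Order the vertices as v_0 < v_1 < v_2 < v_3 < v_4 < v_5 < v_6 < v_7 < v_8. Listing each simplex with vertices in this order, K has dimension 1 with simplices:

  0-simplices (9): [v_0], [v_1], [v_2], [v_3], [v_4], [v_5], [v_6], [v_7], [v_8]
  1-simplices (12): [v_0,v_1], [v_0,v_6], [v_1,v_6], [v_2,v_5], [v_2,v_6], [v_3,v_6], [v_3,v_7], [v_4,v_6], [v_4,v_8], [v_5,v_6], [v_6,v_7], [v_6,v_8]

Hence C_0 ≅ Z^9, C_1 ≅ Z^12.

The boundary map ∂_1: C_1 → C_0 sends each edge [p,q] (with p < q) to q − p. For instance
  ∂[v_4,v_8] = [v_8] − [v_4].
As a 9×12 matrix over Z this has rank 8, with invariant factors (1,1,1,1,1,1,1,1).

From H_k ≅ ker(∂_k) / im(∂_{k+1}) we obtain:

  H_1: rank ker ∂_1 − rank ∂_2 = (12 − 8) − 0 = 4, and there is no ∂_2, so H_1 = Z^4.

(K is a triangulation of a wedge of 4 circles.)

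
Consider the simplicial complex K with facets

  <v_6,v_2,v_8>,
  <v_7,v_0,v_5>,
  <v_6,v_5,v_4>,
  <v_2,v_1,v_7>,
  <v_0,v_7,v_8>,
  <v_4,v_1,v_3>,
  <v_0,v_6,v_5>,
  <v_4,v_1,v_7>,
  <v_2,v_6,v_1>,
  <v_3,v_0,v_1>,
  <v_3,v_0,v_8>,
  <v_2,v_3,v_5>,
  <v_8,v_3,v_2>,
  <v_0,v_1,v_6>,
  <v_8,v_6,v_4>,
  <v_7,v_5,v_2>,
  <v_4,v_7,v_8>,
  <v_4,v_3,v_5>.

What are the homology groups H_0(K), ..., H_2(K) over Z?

K has 9 vertices, 27 edges, 18 triangles.
rank ∂_0 = 0, rank ∂_1 = 8 ⇒ b_0 = 9 − 0 − 8 = 1; all invariant factors of ∂_1 are 1 so no torsion. So H_0 = Z.
rank ∂_1 = 8, rank ∂_2 = 17 ⇒ b_1 = 27 − 8 − 17 = 2; all invariant factors of ∂_2 are 1 so no torsion. So H_1 = Z^2.
rank ∂_2 = 17, rank ∂_3 = 0 ⇒ b_2 = 18 − 17 − 0 = 1. So H_2 = Z.

H_0 ≅ Z,  H_1 ≅ Z^2,  H_2 ≅ Z.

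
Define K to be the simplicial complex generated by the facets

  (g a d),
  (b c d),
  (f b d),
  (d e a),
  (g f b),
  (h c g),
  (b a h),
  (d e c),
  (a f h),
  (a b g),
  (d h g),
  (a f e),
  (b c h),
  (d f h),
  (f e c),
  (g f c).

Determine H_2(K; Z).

Order the vertices as a < b < c < d < e < f < g < h. Listing each simplex with vertices in this order, K has dimension 2 with simplices:

  0-simplices (8): a, b, c, d, e, f, g, h
  1-simplices (24): ab, ad, ae, af, ag, ah, bc, bd, bf, bg, bh, cd, ce, cf, cg, ch, de, df, dg, dh, ef, fg, fh, gh
  2-simplices (16): abg, abh, ade, adg, aef, afh, bcd, bch, bdf, bfg, cde, cef, cfg, cgh, dfh, dgh

Hence C_0 ≅ Z^8, C_1 ≅ Z^24, C_2 ≅ Z^16.

The boundary map ∂_1: C_1 → C_0 maps an edge to its endpoints' difference, ∂[p,q] = q − p. For instance
  ∂ah = h − a.
As a 8×24 matrix over Z this has rank 7, with invariant factors (1,1,1,1,1,1,1).

∂_2: C_2 → C_1 acts by ∂[p,q,r] = [q,r] − [p,r] + [p,q]. For instance
  ∂dfh = fh − dh + df,
  ∂bcd = cd − bd + bc.
The 24×16 boundary matrix has rank 15 and Smith normal form diag(1,1,1,1,1,1,1,1,1,1,1,1,1,1,1).

Computing H_k = (kernel of ∂_k) / (image of ∂_{k+1}):

  H_2: rank ker ∂_2 − rank ∂_3 = (16 − 15) − 0 = 1, and there is no ∂_3, so H_2 = Z.

(K is a triangulation of the torus T^2.)

H_2 ≅ Z.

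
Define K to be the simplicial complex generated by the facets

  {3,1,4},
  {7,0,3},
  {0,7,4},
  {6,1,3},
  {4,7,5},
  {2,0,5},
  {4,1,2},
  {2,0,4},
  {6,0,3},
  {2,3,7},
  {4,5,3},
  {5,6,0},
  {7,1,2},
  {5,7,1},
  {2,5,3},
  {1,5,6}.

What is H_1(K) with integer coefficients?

H_1 ≅ Z^2.

Take the total order 0 < 1 < 2 < 3 < 4 < 5 < 6 < 7 on the vertex set. Then K (dimension 2) consists of the simplices:

  0-simplices (8): [0], [1], [2], [3], [4], [5], [6], [7]
  1-simplices (24): (24 of them)
  2-simplices (16): [0,2,4], [0,2,5], [0,3,6], [0,3,7], [0,4,7], [0,5,6], [1,2,4], [1,2,7], [1,3,4], [1,3,6], [1,5,6], [1,5,7], [2,3,5], [2,3,7], [3,4,5], [4,5,7]

so the chain groups are C_0 ≅ Z^8, C_1 ≅ Z^24, C_2 ≅ Z^16.

The boundary map ∂_1: C_1 → C_0 maps an edge to its endpoints' difference, ∂[p,q] = q − p.
The resulting 8×24 matrix has rank 7, and its Smith normal form has invariant factors (1,1,1,1,1,1,1).

The boundary map ∂_2: C_2 → C_1 maps a triangle to the signed sum of its edges. For instance
  ∂[2,3,5] = [3,5] − [2,5] + [2,3],
  ∂[0,4,7] = [4,7] − [0,7] + [0,4].
The resulting 24×16 matrix has rank 15, and its Smith normal form has invariant factors (1,1,1,1,1,1,1,1,1,1,1,1,1,1,1).

Now H_k = ker ∂_k / im ∂_{k+1}, so:

  H_1: rank ker ∂_1 − rank ∂_2 = (24 − 7) − 15 = 2, and the invariant factors of ∂_2 are all 1, so H_1 ≅ Z^2.

(K is a triangulation of the torus T^2.)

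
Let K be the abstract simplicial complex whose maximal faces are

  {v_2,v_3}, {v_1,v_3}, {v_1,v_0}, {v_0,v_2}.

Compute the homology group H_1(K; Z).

Take the total order v_0 < v_1 < v_2 < v_3 on the vertex set. Then K (dimension 1) consists of the simplices:

  0-simplices (4): [v_0], [v_1], [v_2], [v_3]
  1-simplices (4): [v_0,v_1], [v_0,v_2], [v_1,v_3], [v_2,v_3]

so the chain groups are C_0 ≅ Z^4, C_1 ≅ Z^4.

∂_1: C_1 → C_0 is given by ∂[p,q] = [q] − [p].
This gives a 4×4 integer matrix of rank 3; reducing to Smith normal form yields diagonal entries (1,1,1).

Reading off H_k = ker ∂_k / im ∂_{k+1}:

  H_1: rank ker ∂_1 − rank ∂_2 = (4 − 3) − 0 = 1, and there is no ∂_2, so H_1 = Z.

H_1 ≅ Z.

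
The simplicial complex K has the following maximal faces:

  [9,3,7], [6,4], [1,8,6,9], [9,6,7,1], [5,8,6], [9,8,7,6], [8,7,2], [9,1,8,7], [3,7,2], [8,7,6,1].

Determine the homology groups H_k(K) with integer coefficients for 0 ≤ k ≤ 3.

Fix the vertex order 1 < 2 < 3 < 4 < 5 < 6 < 7 < 8 < 9 and write every simplex with vertices in increasing order. Then dim K = 3 and the simplices of K are:

  0-simplices (9): [1], [2], [3], [4], [5], [6], [7], [8], [9]
  1-simplices (18): [1,6], [1,7], [1,8], [1,9], [2,3], [2,7], [2,8], [3,7], [3,9], [4,6], [5,6], [5,8], [6,7], [6,8], [6,9], [7,8], [7,9], [8,9]
  2-simplices (14): [1,6,7], [1,6,8], [1,6,9], [1,7,8], [1,7,9], [1,8,9], [2,3,7], [2,7,8], [3,7,9], [5,6,8], [6,7,8], [6,7,9], [6,8,9], [7,8,9]
  3-simplices (5): [1,6,7,8], [1,6,7,9], [1,6,8,9], [1,7,8,9], [6,7,8,9]

giving chain groups C_0 ≅ Z^9, C_1 ≅ Z^18, C_2 ≅ Z^14, C_3 ≅ Z^5.

∂_1: C_1 → C_0 is given by ∂[p,q] = [q] − [p]. For instance
  ∂[3,9] = [9] − [3].
The 9×18 boundary matrix has rank 8 and Smith normal form diag(1,1,1,1,1,1,1,1).

Boundary ∂_2: C_2 → C_1 sends each 2-simplex [p,q,r] to [q,r] − [p,r] + [p,q]. For instance
  ∂[1,7,9] = [7,9] − [1,9] + [1,7],
  ∂[1,6,8] = [6,8] − [1,8] + [1,6].
The 18×14 boundary matrix has rank 10 and Smith normal form diag(1,1,1,1,1,1,1,1,1,1).

∂_3: C_3 → C_2 sends each 3-simplex σ to the alternating sum Σ_i (−1)^i (σ with its i-th vertex removed). For instance
  ∂[1,6,8,9] = [6,8,9] − [1,8,9] + [1,6,9] − [1,6,8],
  ∂[1,7,8,9] = [7,8,9] − [1,8,9] + [1,7,9] − [1,7,8].
As a 14×5 matrix over Z this has rank 4, with invariant factors (1,1,1,1).

From H_k ≅ ker(∂_k) / im(∂_{k+1}) we obtain:

  H_0: rank C_0 − rank ∂_1 = 9 − 8 = 1, and the invariant factors of ∂_1 are all 1, so H_0 ≅ Z.
  H_1: rank ker ∂_1 − rank ∂_2 = (18 − 8) − 10 = 0, and the invariant factors of ∂_2 are all 1, so H_1 ≅ 0.
  H_2: rank ker ∂_2 − rank ∂_3 = (14 − 10) − 4 = 0, and the invariant factors of ∂_3 are all 1, so H_2 ≅ 0.
  H_3: rank ker ∂_3 − rank ∂_4 = (5 − 4) − 0 = 1, and there is no ∂_4, so H_3 ≅ Z.

H_0 = Z,  H_1 = 0,  H_2 = 0,  H_3 = Z.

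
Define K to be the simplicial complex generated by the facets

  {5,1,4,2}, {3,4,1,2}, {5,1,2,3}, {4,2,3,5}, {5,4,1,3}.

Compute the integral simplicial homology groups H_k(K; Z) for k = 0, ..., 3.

K has 5 vertices, 10 edges, 10 triangles, 5 3-simplices.
rank ∂_0 = 0, rank ∂_1 = 4 ⇒ b_0 = 5 − 0 − 4 = 1; all invariant factors of ∂_1 are 1 so no torsion. So H_0 ≅ Z.
rank ∂_1 = 4, rank ∂_2 = 6 ⇒ b_1 = 10 − 4 − 6 = 0; all invariant factors of ∂_2 are 1 so no torsion. So H_1 ≅ 0.
rank ∂_2 = 6, rank ∂_3 = 4 ⇒ b_2 = 10 − 6 − 4 = 0; all invariant factors of ∂_3 are 1 so no torsion. So H_2 ≅ 0.
rank ∂_3 = 4, rank ∂_4 = 0 ⇒ b_3 = 5 − 4 − 0 = 1. So H_3 ≅ Z.

H_0 = Z,  H_1 = 0,  H_2 = 0,  H_3 = Z.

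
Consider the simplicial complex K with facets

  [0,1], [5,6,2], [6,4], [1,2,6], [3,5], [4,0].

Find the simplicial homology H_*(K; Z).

H_0 ≅ Z,  H_1 ≅ Z,  H_2 = 0.

Fix the vertex order 0 < 1 < 2 < 3 < 4 < 5 < 6 and write every simplex with vertices in increasing order. Then dim K = 2 and the simplices of K are:

  0-simplices (7): [0], [1], [2], [3], [4], [5], [6]
  1-simplices (9): [0,1], [0,4], [1,2], [1,6], [2,5], [2,6], [3,5], [4,6], [5,6]
  2-simplices (2): [1,2,6], [2,5,6]

Hence C_0 ≅ Z^7, C_1 ≅ Z^9, C_2 ≅ Z^2.

The boundary map ∂_1: C_1 → C_0 sends each edge [p,q] (with p < q) to q − p. For instance
  ∂[1,2] = [2] − [1].
The 7×9 boundary matrix has rank 6 and Smith normal form diag(1,1,1,1,1,1).

The boundary map ∂_2: C_2 → C_1 acts by ∂[p,q,r] = [q,r] − [p,r] + [p,q]. For instance
  ∂[2,5,6] = [5,6] − [2,6] + [2,5],
  ∂[1,2,6] = [2,6] − [1,6] + [1,2].
The resulting 9×2 matrix has rank 2, and its Smith normal form has invariant factors (1,1).

Computing H_k = (kernel of ∂_k) / (image of ∂_{k+1}):

  H_0: rank C_0 − rank ∂_1 = 7 − 6 = 1, and the invariant factors of ∂_1 are all 1, so H_0 ≅ Z.
  H_1: rank ker ∂_1 − rank ∂_2 = (9 − 6) − 2 = 1, and the invariant factors of ∂_2 are all 1, so H_1 ≅ Z.
  H_2: rank ker ∂_2 − rank ∂_3 = (2 − 2) − 0 = 0, and there is no ∂_3, so H_2 ≅ 0.

As a check, the Euler characteristic is 7 − 9 + 2 = 0, which agrees with 1 − 1 + 0 = 0.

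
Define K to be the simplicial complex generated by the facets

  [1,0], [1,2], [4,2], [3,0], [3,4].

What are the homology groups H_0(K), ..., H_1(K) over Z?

H_0 ≅ Z,  H_1 ≅ Z.

We work with the vertex ordering 0 < 1 < 2 < 3 < 4. The simplices of K, each written with vertices in increasing order, are:

  0-simplices (5): [0], [1], [2], [3], [4]
  1-simplices (5): [0,1], [0,3], [1,2], [2,4], [3,4]

giving chain groups C_0 ≅ Z^5, C_1 ≅ Z^5.

Boundary ∂_1: C_1 → C_0 maps an edge to its endpoints' difference, ∂[p,q] = q − p.
This gives a 5×5 integer matrix of rank 4; reducing to Smith normal form yields diagonal entries (1,1,1,1).

Reading off H_k = ker ∂_k / im ∂_{k+1}:

  H_0: rank C_0 − rank ∂_1 = 5 − 4 = 1, and the invariant factors of ∂_1 are all 1, so H_0 ≅ Z.
  H_1: rank ker ∂_1 − rank ∂_2 = (5 − 4) − 0 = 1, and there is no ∂_2, so H_1 ≅ Z.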